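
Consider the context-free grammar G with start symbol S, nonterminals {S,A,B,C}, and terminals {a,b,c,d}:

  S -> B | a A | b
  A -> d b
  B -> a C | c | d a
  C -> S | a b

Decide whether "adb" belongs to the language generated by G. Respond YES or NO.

CNF form of G:
  S -> T0 T2 | T2 A | T2 C | b | c
  A -> T0 T1
  B -> T0 T2 | T2 C | c
  C -> T0 T2 | T2 A | T2 C | T2 T1 | b | c
  T0 -> d
  T1 -> b
  T2 -> a

CYK fill:
  [0..0]={T2}  "a"  orig:{}
  [1..1]={T0}  "d"  orig:{}
  [2..2]={C,S,T1}  "b"  orig:{C,S}
  [0..1]=∅  "ad"
  [1..2]={A}  "db"
  [0..2]={C,S}  "adb"

S ∈ T[0,2] ⇒ YES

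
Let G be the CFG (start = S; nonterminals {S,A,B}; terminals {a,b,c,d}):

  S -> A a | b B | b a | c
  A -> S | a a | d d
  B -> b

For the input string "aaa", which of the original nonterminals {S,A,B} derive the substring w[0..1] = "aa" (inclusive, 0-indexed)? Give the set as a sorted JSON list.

CNF form of G:
  S -> A T0 | T1 B | T1 T0 | c
  A -> A T0 | T0 T0 | T1 B | T1 T0 | T2 T2 | c
  B -> b
  T0 -> a
  T1 -> b
  T2 -> d

CYK table (by increasing span), restricted to cells inside w[0..1]:
  [0..0]={T0}  "a"  orig:{}
  [1..1]={T0}  "a"  orig:{}
  [0..1]={A}  "aa"

Original NTs in T[0,1] deriving "aa": ["A"]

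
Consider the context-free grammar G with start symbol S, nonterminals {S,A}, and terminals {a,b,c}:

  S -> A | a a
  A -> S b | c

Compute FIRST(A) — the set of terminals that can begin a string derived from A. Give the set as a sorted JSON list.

FIRST sets, iterate to fixpoint:
round 1:
  A via A→c: +{c}
  S via S→A: +{c}
  S via S→a a: +{a}
  FIRST[S]={a,c}  FIRST[A]={c}
round 2:
  A via A→S b: +{a}
  FIRST[S]={a,c}  FIRST[A]={a,c}
round 3: done
  FIRST[S]={a,c}  FIRST[A]={a,c}

FIRST(A) = ["a", "c"]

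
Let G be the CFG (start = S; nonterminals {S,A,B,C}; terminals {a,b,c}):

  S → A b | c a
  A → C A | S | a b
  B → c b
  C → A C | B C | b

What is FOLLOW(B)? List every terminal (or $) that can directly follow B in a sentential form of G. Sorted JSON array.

FIRST iteration:
pass 1:
  A via A→a b: +{a}
  B via B→c b: +{c}
  C via C→A C: +{a}
  C via C→B C: +{c}
  C via C→b: +{b}
  S via S→A b: +{a}
  S via S→c a: +{c}
  S: {a,c}  A: {a}  B: {c}  C: {a,b,c}
pass 2:
  A via A→C A: +{b,c}
  S via S→A b: +{b}
  S: {a,b,c}  A: {a,b,c}  B: {c}  C: {a,b,c}
pass 3: (stable)
  S: {a,b,c}  A: {a,b,c}  B: {c}  C: {a,b,c}

FOLLOW sets:
initialize: $ ∈ FOLLOW(S)
[1]
  A→C A: FOLLOW(C) ⊇ FIRST(A) = {a,b,c}; new: +{a,b,c}
  C→A C: FOLLOW(A) ⊇ FIRST(C) = {a,b,c}; new: +{a,b,c}
  C→B C: FOLLOW(B) ⊇ FIRST(C) = {a,b,c}; new: +{a,b,c}
  S: {$}  A: {a,b,c}  B: {a,b,c}  C: {a,b,c}
[2]
  A→S: FOLLOW(S) ⊇ FOLLOW(A) ⊇ {a,b,c}; new: +{a,b,c}
  S: {$,a,b,c}  A: {a,b,c}  B: {a,b,c}  C: {a,b,c}
[3] done
  S: {$,a,b,c}  A: {a,b,c}  B: {a,b,c}  C: {a,b,c}

FOLLOW(B) = ["a", "b", "c"]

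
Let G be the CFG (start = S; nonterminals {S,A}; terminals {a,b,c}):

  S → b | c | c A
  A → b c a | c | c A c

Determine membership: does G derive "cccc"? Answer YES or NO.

Convert to CNF:
  S -> T1 A | b | c
  A -> T0 X3 | T1 X4 | c
  T0 -> b
  T1 -> c
  T2 -> a
  X3 -> T1 T2
  X4 -> A T1

Fill CYK table bottom-up:
  [0..0]={A,S,T1}  "c"  orig:{A,S}
  [1..1]={A,S,T1}  "c"  orig:{A,S}
  [2..2]={A,S,T1}  "c"  orig:{A,S}
  [3..3]={A,S,T1}  "c"  orig:{A,S}
  [0..1]={S,X4}  "cc"  orig:{S}
  [1..2]={S,X4}  "cc"  orig:{S}
  [2..3]={S,X4}  "cc"  orig:{S}
  [0..2]={A}  "ccc"
  [1..3]={A}  "ccc"
  [0..3]={S,X4}  "cccc"  orig:{S}

S ∈ T[0,3] ⇒ YES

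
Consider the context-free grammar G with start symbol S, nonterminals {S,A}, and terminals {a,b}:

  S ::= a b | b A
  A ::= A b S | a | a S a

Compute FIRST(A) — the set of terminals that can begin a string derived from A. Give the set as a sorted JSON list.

FIRST sets, iterate to fixpoint:
pass 1:
  A via A→a: +{a}
  S via S→a b: +{a}
  S via S→b A: +{b}
  FIRST(S)={a,b}  FIRST(A)={a}
pass 2: — fixpoint
  FIRST(S)={a,b}  FIRST(A)={a}

FIRST(A) = ["a"]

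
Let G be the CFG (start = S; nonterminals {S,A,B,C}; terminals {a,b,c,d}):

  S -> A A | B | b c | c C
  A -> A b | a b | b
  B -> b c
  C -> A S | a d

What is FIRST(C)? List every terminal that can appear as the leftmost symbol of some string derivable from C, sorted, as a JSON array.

FIRST iteration:
pass 1:
  A via A→a b: +{a}
  A via A→b: +{b}
  B via B→b c: +{b}
  C via C→A S: +{a,b}
  S via S→A A: +{a,b}
  S via S→c C: +{c}
  FIRST(S)={a,b,c}  FIRST(A)={a,b}  FIRST(B)={b}  FIRST(C)={a,b}
pass 2: (stable)
  FIRST(S)={a,b,c}  FIRST(A)={a,b}  FIRST(B)={b}  FIRST(C)={a,b}

FIRST(C) = ["a", "b"]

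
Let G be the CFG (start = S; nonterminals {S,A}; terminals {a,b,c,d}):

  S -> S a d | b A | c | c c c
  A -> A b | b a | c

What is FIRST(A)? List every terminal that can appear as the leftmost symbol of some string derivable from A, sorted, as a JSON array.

FIRST iteration:
[1]
  A via A→b a: +{b}
  A via A→c: +{c}
  S via S→b A: +{b}
  S via S→c: +{c}
  S: {b,c}  A: {b,c}
[2] done
  S: {b,c}  A: {b,c}

FIRST(A) = ["b", "c"]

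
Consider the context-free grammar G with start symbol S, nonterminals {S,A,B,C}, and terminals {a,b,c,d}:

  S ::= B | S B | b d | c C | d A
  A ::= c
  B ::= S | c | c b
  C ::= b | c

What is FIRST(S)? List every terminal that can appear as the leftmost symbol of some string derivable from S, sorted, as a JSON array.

FIRST iteration:
round 1:
  A via A→c: +{c}
  B via B→c: +{c}
  C via C→b: +{b}
  C via C→c: +{c}
  S via S→B: +{c}
  S via S→b d: +{b}
  S via S→d A: +{d}
  FIRST(S)={b,c,d}  FIRST(A)={c}  FIRST(B)={c}  FIRST(C)={b,c}
round 2:
  B via B→S: +{b,d}
  FIRST(S)={b,c,d}  FIRST(A)={c}  FIRST(B)={b,c,d}  FIRST(C)={b,c}
round 3: — fixpoint
  FIRST(S)={b,c,d}  FIRST(A)={c}  FIRST(B)={b,c,d}  FIRST(C)={b,c}

FIRST(S) = ["b", "c", "d"]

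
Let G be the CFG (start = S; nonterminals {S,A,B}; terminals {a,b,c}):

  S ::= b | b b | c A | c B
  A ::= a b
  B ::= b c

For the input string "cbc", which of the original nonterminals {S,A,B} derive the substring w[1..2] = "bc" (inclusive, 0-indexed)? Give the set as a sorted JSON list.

CNF form of G:
  S -> T1 T1 | T2 A | T2 B | b
  A -> T0 T1
  B -> T1 T2
  T0 -> a
  T1 -> b
  T2 -> c

CYK fill, restricted to cells inside w[1..2]:
  cell(1,1) b: {S,T1}  orig:{S}
  cell(2,2) c: {T2}  orig:{}
  cell(1,2) bc: {B}

Original NTs in T[1,2] deriving "bc": ["B"]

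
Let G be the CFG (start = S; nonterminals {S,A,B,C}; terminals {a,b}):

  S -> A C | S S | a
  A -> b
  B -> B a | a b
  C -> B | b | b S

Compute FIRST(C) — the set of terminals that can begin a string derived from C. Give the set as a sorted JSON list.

FIRST iteration:
[1]
  A via A→b: +{b}
  B via B→a b: +{a}
  C via C→B: +{a}
  C via C→b: +{b}
  S via S→A C: +{b}
  S via S→a: +{a}
  S: {a,b}  A: {b}  B: {a}  C: {a,b}
[2] (no change)
  S: {a,b}  A: {b}  B: {a}  C: {a,b}

FIRST(C) = ["a", "b"]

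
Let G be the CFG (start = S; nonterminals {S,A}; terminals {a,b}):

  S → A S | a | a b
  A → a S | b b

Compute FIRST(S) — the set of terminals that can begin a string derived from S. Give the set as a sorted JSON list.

Compute FIRST by fixpoint:
iter 1:
  A via A→a S: +{a}
  A via A→b b: +{b}
  S via S→A S: +{a,b}
  FIRST[S]={a,b}  FIRST[A]={a,b}
iter 2: (stable)
  FIRST[S]={a,b}  FIRST[A]={a,b}

FIRST(S) = ["a", "b"]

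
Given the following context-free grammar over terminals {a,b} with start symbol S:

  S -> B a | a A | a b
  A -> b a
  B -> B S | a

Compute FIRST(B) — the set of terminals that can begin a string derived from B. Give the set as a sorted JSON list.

FIRST iteration:
iter 1:
  A via A→b a: +{b}
  B via B→a: +{a}
  S via S→B a: +{a}
  FIRST[S]={a}  FIRST[A]={b}  FIRST[B]={a}
iter 2: (stable)
  FIRST[S]={a}  FIRST[A]={b}  FIRST[B]={a}

FIRST(B) = ["a"]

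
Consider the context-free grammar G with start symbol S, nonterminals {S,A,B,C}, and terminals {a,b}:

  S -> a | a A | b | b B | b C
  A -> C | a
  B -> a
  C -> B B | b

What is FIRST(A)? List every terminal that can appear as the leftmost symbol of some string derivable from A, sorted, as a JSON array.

FIRST iteration:
iter 1:
  A via A→a: +{a}
  B via B→a: +{a}
  C via C→B B: +{a}
  C via C→b: +{b}
  S via S→a: +{a}
  S via S→b: +{b}
  FIRST(S)={a,b}  FIRST(A)={a}  FIRST(B)={a}  FIRST(C)={a,b}
iter 2:
  A via A→C: +{b}
  FIRST(S)={a,b}  FIRST(A)={a,b}  FIRST(B)={a}  FIRST(C)={a,b}
iter 3: (no change)
  FIRST(S)={a,b}  FIRST(A)={a,b}  FIRST(B)={a}  FIRST(C)={a,b}

FIRST(A) = ["a", "b"]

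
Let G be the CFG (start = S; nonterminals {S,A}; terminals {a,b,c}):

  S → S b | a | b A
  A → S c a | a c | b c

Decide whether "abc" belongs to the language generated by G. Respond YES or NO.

Convert to CNF:
  S -> S T2 | T2 A | a
  A -> S X3 | T1 T0 | T2 T0
  T0 -> c
  T1 -> a
  T2 -> b
  X3 -> T0 T1

CYK fill:
  cell(0,0) a: {S,T1}  orig:{S}
  cell(1,1) b: {T2}  orig:{}
  cell(2,2) c: {T0}  orig:{}
  cell(0,1) ab: {S}
  cell(1,2) bc: {A}
  cell(0,2) abc: ∅

S ∉ T[0,2] ⇒ NO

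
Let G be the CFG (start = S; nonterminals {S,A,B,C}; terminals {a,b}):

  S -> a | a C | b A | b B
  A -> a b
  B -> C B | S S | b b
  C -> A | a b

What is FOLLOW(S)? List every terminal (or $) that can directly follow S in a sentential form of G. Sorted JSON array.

Compute FIRST by fixpoint:
round 1:
  A via A→a b: +{a}
  B via B→b b: +{b}
  C via C→A: +{a}
  S via S→a: +{a}
  S via S→b A: +{b}
  FIRST(S)={a,b}  FIRST(A)={a}  FIRST(B)={b}  FIRST(C)={a}
round 2:
  B via B→C B: +{a}
  FIRST(S)={a,b}  FIRST(A)={a}  FIRST(B)={a,b}  FIRST(C)={a}
round 3: (stable)
  FIRST(S)={a,b}  FIRST(A)={a}  FIRST(B)={a,b}  FIRST(C)={a}

Compute FOLLOW by fixpoint:
initialize: $ ∈ FOLLOW(S)
pass 1:
  B→C B: FOLLOW(C) ⊇ FIRST(B) = {a,b}; new: +{a,b}
  B→S S: FOLLOW(S) ⊇ FIRST(S) = {a,b}; new: +{a,b}
  C→A: FOLLOW(A) ⊇ FOLLOW(C) ⊇ {a,b}; new: +{a,b}
  S→a C: FOLLOW(C) ⊇ FOLLOW(S) ⊇ {$,a,b}; new: +{$}
  S→b A: FOLLOW(A) ⊇ FOLLOW(S) ⊇ {$,a,b}; new: +{$}
  S→b B: FOLLOW(B) ⊇ FOLLOW(S) ⊇ {$,a,b}; new: +{$,a,b}
  FOLLOW(S)={$,a,b}  FOLLOW(A)={$,a,b}  FOLLOW(B)={$,a,b}  FOLLOW(C)={$,a,b}
pass 2: done
  FOLLOW(S)={$,a,b}  FOLLOW(A)={$,a,b}  FOLLOW(B)={$,a,b}  FOLLOW(C)={$,a,b}

FOLLOW(S) = ["$", "a", "b"]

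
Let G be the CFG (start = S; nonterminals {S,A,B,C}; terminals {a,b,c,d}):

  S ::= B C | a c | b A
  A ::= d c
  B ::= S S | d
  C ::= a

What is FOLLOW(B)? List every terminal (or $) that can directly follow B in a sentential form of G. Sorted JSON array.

Compute FIRST by fixpoint:
round 1:
  A via A→d c: +{d}
  B via B→d: +{d}
  C via C→a: +{a}
  S via S→B C: +{d}
  S via S→a c: +{a}
  S via S→b A: +{b}
  S: {a,b,d}  A: {d}  B: {d}  C: {a}
round 2:
  B via B→S S: +{a,b}
  S: {a,b,d}  A: {d}  B: {a,b,d}  C: {a}
round 3: — fixpoint
  S: {a,b,d}  A: {d}  B: {a,b,d}  C: {a}

FOLLOW sets:
initialize: $ ∈ FOLLOW(S)
pass 1:
  B→S S: FOLLOW(S) ⊇ FIRST(S) = {a,b,d}; new: +{a,b,d}
  S→B C: FOLLOW(B) ⊇ FIRST(C) = {a}; new: +{a}
  S→B C: FOLLOW(C) ⊇ FOLLOW(S) ⊇ {$,a,b,d}; new: +{$,a,b,d}
  S→b A: FOLLOW(A) ⊇ FOLLOW(S) ⊇ {$,a,b,d}; new: +{$,a,b,d}
  FOLLOW[S]={$,a,b,d}  FOLLOW[A]={$,a,b,d}  FOLLOW[B]={a}  FOLLOW[C]={$,a,b,d}
pass 2: — fixpoint
  FOLLOW[S]={$,a,b,d}  FOLLOW[A]={$,a,b,d}  FOLLOW[B]={a}  FOLLOW[C]={$,a,b,d}

FOLLOW(B) = ["a"]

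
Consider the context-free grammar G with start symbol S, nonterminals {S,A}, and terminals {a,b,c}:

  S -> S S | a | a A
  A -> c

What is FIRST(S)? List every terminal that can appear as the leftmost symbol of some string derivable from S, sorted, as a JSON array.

FIRST sets, iterate to fixpoint:
[1]
  A via A→c: +{c}
  S via S→a: +{a}
  S: {a}  A: {c}
[2] done
  S: {a}  A: {c}

FIRST(S) = ["a"]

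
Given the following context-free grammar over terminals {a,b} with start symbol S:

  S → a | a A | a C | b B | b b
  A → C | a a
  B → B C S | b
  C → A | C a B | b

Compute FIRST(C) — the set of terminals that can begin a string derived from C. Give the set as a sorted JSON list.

Compute FIRST by fixpoint:
[1]
  A via A→a a: +{a}
  B via B→b: +{b}
  C via C→A: +{a}
  C via C→b: +{b}
  S via S→a: +{a}
  S via S→b B: +{b}
  FIRST(S)={a,b}  FIRST(A)={a}  FIRST(B)={b}  FIRST(C)={a,b}
[2]
  A via A→C: +{b}
  FIRST(S)={a,b}  FIRST(A)={a,b}  FIRST(B)={b}  FIRST(C)={a,b}
[3] done
  FIRST(S)={a,b}  FIRST(A)={a,b}  FIRST(B)={b}  FIRST(C)={a,b}

FIRST(C) = ["a", "b"]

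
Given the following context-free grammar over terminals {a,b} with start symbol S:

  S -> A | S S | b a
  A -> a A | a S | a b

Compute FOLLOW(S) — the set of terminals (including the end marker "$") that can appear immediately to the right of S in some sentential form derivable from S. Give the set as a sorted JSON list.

FIRST sets, iterate to fixpoint:
iter 1:
  A via A→a A: +{a}
  S via S→A: +{a}
  S via S→b a: +{b}
  FIRST(S)={a,b}  FIRST(A)={a}
iter 2: (stable)
  FIRST(S)={a,b}  FIRST(A)={a}

Compute FOLLOW by fixpoint:
initialize: $ ∈ FOLLOW(S)
iter 1:
  S→A: FOLLOW(A) ⊇ FOLLOW(S) ⊇ {$}; new: +{$}
  S→S S: FOLLOW(S) ⊇ FIRST(S) = {a,b}; new: +{a,b}
  FOLLOW[S]={$,a,b}  FOLLOW[A]={$}
iter 2:
  S→A: FOLLOW(A) ⊇ FOLLOW(S) ⊇ {$,a,b}; new: +{a,b}
  FOLLOW[S]={$,a,b}  FOLLOW[A]={$,a,b}
iter 3: done
  FOLLOW[S]={$,a,b}  FOLLOW[A]={$,a,b}

FOLLOW(S) = ["$", "a", "b"]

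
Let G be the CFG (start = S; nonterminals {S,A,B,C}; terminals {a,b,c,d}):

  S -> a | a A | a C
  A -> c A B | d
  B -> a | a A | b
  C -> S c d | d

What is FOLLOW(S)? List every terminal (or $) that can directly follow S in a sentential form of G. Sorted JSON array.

FIRST sets, iterate to fixpoint:
round 1:
  A via A→c A B: +{c}
  A via A→d: +{d}
  B via B→a: +{a}
  B via B→b: +{b}
  C via C→d: +{d}
  S via S→a: +{a}
  FIRST(S)={a}  FIRST(A)={c,d}  FIRST(B)={a,b}  FIRST(C)={d}
round 2:
  C via C→S c d: +{a}
  FIRST(S)={a}  FIRST(A)={c,d}  FIRST(B)={a,b}  FIRST(C)={a,d}
round 3: done
  FIRST(S)={a}  FIRST(A)={c,d}  FIRST(B)={a,b}  FIRST(C)={a,d}

FOLLOW iteration:
FOLLOW(S) := {$}
iter 1:
  A→c A B: FOLLOW(A) ⊇ FIRST(B) = {a,b}; new: +{a,b}
  A→c A B: FOLLOW(B) ⊇ FOLLOW(A) ⊇ {a,b}; new: +{a,b}
  C→S c d: FOLLOW(S) ⊇ FIRST(c) = {c}; new: +{c}
  S→a A: FOLLOW(A) ⊇ FOLLOW(S) ⊇ {$,c}; new: +{$,c}
  S→a C: FOLLOW(C) ⊇ FOLLOW(S) ⊇ {$,c}; new: +{$,c}
  S: {$,c}  A: {$,a,b,c}  B: {a,b}  C: {$,c}
iter 2:
  A→c A B: FOLLOW(B) ⊇ FOLLOW(A) ⊇ {$,a,b,c}; new: +{$,c}
  S: {$,c}  A: {$,a,b,c}  B: {$,a,b,c}  C: {$,c}
iter 3: (stable)
  S: {$,c}  A: {$,a,b,c}  B: {$,a,b,c}  C: {$,c}

FOLLOW(S) = ["$", "c"]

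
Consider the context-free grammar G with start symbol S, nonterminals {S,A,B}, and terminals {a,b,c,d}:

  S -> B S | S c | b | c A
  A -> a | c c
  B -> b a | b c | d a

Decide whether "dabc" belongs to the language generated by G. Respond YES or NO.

Convert to CNF:
  S -> B S | S T0 | T0 A | b
  A -> T0 T0 | a
  B -> T1 T0 | T1 T2 | T3 T2
  T0 -> c
  T1 -> b
  T2 -> a
  T3 -> d

CYK fill:
  [0..0]={T3}  "d"  orig:{}
  [1..1]={A,T2}  "a"  orig:{A}
  [2..2]={S,T1}  "b"  orig:{S}
  [3..3]={T0}  "c"  orig:{}
  [0..1]={B}  "da"
  [1..2]=∅  "ab"
  [2..3]={B,S}  "bc"
  [0..2]={S}  "dab"
  [1..3]=∅  "abc"
  [0..3]={S}  "dabc"

S ∈ T[0,3] ⇒ YES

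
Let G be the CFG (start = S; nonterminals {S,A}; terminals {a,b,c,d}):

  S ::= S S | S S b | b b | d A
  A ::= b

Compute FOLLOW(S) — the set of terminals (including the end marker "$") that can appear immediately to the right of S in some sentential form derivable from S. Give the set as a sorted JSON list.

FIRST iteration:
round 1:
  A via A→b: +{b}
  S via S→b b: +{b}
  S via S→d A: +{d}
  S: {b,d}  A: {b}
round 2: (no change)
  S: {b,d}  A: {b}

FOLLOW iteration:
FOLLOW(S) := {$}
[1]
  S→S S: FOLLOW(S) ⊇ FIRST(S) = {b,d}; new: +{b,d}
  S→d A: FOLLOW(A) ⊇ FOLLOW(S) ⊇ {$,b,d}; new: +{$,b,d}
  FOLLOW[S]={$,b,d}  FOLLOW[A]={$,b,d}
[2] (stable)
  FOLLOW[S]={$,b,d}  FOLLOW[A]={$,b,d}

FOLLOW(S) = ["$", "b", "d"]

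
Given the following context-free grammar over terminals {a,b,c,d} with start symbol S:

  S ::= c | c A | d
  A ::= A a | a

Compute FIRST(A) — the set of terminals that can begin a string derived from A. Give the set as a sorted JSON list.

Compute FIRST by fixpoint:
[1]
  A via A→a: +{a}
  S via S→c: +{c}
  S via S→d: +{d}
  FIRST(S)={c,d}  FIRST(A)={a}
[2] — fixpoint
  FIRST(S)={c,d}  FIRST(A)={a}

FIRST(A) = ["a"]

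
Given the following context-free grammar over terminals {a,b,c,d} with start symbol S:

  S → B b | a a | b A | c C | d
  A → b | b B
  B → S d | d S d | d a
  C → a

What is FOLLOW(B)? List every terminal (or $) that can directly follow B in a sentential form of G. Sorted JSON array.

Compute FIRST by fixpoint:
pass 1:
  A via A→b: +{b}
  B via B→d S d: +{d}
  C via C→a: +{a}
  S via S→B b: +{d}
  S via S→a a: +{a}
  S via S→b A: +{b}
  S via S→c C: +{c}
  S: {a,b,c,d}  A: {b}  B: {d}  C: {a}
pass 2:
  B via B→S d: +{a,b,c}
  S: {a,b,c,d}  A: {b}  B: {a,b,c,d}  C: {a}
pass 3: — fixpoint
  S: {a,b,c,d}  A: {b}  B: {a,b,c,d}  C: {a}

FOLLOW iteration:
seed FOLLOW(S) with $
pass 1:
  B→S d: FOLLOW(S) ⊇ FIRST(d) = {d}; new: +{d}
  S→B b: FOLLOW(B) ⊇ FIRST(b) = {b}; new: +{b}
  S→b A: FOLLOW(A) ⊇ FOLLOW(S) ⊇ {$,d}; new: +{$,d}
  S→c C: FOLLOW(C) ⊇ FOLLOW(S) ⊇ {$,d}; new: +{$,d}
  FOLLOW(S)={$,d}  FOLLOW(A)={$,d}  FOLLOW(B)={b}  FOLLOW(C)={$,d}
pass 2:
  A→b B: FOLLOW(B) ⊇ FOLLOW(A) ⊇ {$,d}; new: +{$,d}
  FOLLOW(S)={$,d}  FOLLOW(A)={$,d}  FOLLOW(B)={$,b,d}  FOLLOW(C)={$,d}
pass 3: — fixpoint
  FOLLOW(S)={$,d}  FOLLOW(A)={$,d}  FOLLOW(B)={$,b,d}  FOLLOW(C)={$,d}

FOLLOW(B) = ["$", "b", "d"]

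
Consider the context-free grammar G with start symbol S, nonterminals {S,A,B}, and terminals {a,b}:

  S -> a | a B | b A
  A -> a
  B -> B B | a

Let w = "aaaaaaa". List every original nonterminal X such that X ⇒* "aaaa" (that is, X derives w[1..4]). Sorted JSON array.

Convert to CNF:
  S -> T0 B | T1 A | a
  A -> a
  B -> B B | a
  T0 -> a
  T1 -> b

CYK table (by increasing span) — only the sub-triangle for w[1..4]:
  T[1,1] 'a' = {A,B,S,T0}  orig:{A,B,S}
  T[2,2] 'a' = {A,B,S,T0}  orig:{A,B,S}
  T[3,3] 'a' = {A,B,S,T0}  orig:{A,B,S}
  T[4,4] 'a' = {A,B,S,T0}  orig:{A,B,S}
  T[1,2] 'aa' = {B,S}
  T[2,3] 'aa' = {B,S}
  T[3,4] 'aa' = {B,S}
  T[1,3] 'aaa' = {B,S}
  T[2,4] 'aaa' = {B,S}
  T[1,4] 'aaaa' = {B,S}

Original NTs in T[1,4] deriving "aaaa": ["B", "S"]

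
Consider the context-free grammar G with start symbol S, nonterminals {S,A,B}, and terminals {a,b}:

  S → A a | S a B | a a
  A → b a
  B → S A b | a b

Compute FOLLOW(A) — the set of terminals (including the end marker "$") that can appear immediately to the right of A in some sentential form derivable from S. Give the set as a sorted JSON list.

Compute FIRST by fixpoint:
round 1:
  A via A→b a: +{b}
  B via B→a b: +{a}
  S via S→A a: +{b}
  S via S→a a: +{a}
  S: {a,b}  A: {b}  B: {a}
round 2:
  B via B→S A b: +{b}
  S: {a,b}  A: {b}  B: {a,b}
round 3: done
  S: {a,b}  A: {b}  B: {a,b}

FOLLOW iteration:
FOLLOW(S) := {$}
round 1:
  B→S A b: FOLLOW(S) ⊇ FIRST(A) = {b}; new: +{b}
  B→S A b: FOLLOW(A) ⊇ FIRST(b) = {b}; new: +{b}
  S→A a: FOLLOW(A) ⊇ FIRST(a) = {a}; new: +{a}
  S→S a B: FOLLOW(S) ⊇ FIRST(a) = {a}; new: +{a}
  S→S a B: FOLLOW(B) ⊇ FOLLOW(S) ⊇ {$,a,b}; new: +{$,a,b}
  FOLLOW[S]={$,a,b}  FOLLOW[A]={a,b}  FOLLOW[B]={$,a,b}
round 2: done
  FOLLOW[S]={$,a,b}  FOLLOW[A]={a,b}  FOLLOW[B]={$,a,b}

FOLLOW(A) = ["a", "b"]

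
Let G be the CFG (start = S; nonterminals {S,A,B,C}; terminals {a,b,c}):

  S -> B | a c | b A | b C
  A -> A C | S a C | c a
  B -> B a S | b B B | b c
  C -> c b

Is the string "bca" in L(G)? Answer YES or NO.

Convert to CNF:
  S -> B X6 | T0 T1 | T2 A | T2 C | T2 T1 | T2 X7
  A -> A C | S X3 | T1 T0
  B -> B X4 | T2 T1 | T2 X5
  C -> T1 T2
  T0 -> a
  T1 -> c
  T2 -> b
  X3 -> T0 C
  X4 -> T0 S
  X5 -> B B
  X6 -> T0 S
  X7 -> B B

CYK table (by increasing span):
  [0..0]={T2}  "b"  orig:{}
  [1..1]={T1}  "c"  orig:{}
  [2..2]={T0}  "a"  orig:{}
  [0..1]={B,S}  "bc"
  [1..2]={A}  "ca"
  [0..2]={S}  "bca"

S ∈ T[0,2] ⇒ YES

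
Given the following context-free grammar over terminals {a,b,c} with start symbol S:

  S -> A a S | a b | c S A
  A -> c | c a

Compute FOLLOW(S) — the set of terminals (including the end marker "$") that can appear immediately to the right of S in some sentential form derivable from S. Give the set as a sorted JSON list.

Compute FIRST by fixpoint:
round 1:
  A via A→c: +{c}
  S via S→A a S: +{c}
  S via S→a b: +{a}
  FIRST[S]={a,c}  FIRST[A]={c}
round 2: (stable)
  FIRST[S]={a,c}  FIRST[A]={c}

Compute FOLLOW by fixpoint:
seed FOLLOW(S) with $
round 1:
  S→A a S: FOLLOW(A) ⊇ FIRST(a) = {a}; new: +{a}
  S→c S A: FOLLOW(S) ⊇ FIRST(A) = {c}; new: +{c}
  S→c S A: FOLLOW(A) ⊇ FOLLOW(S) ⊇ {$,c}; new: +{$,c}
  FOLLOW[S]={$,c}  FOLLOW[A]={$,a,c}
round 2: (stable)
  FOLLOW[S]={$,c}  FOLLOW[A]={$,a,c}

FOLLOW(S) = ["$", "c"]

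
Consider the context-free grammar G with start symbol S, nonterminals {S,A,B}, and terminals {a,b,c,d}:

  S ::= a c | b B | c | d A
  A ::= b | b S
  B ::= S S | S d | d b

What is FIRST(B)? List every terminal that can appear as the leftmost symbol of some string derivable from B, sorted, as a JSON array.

FIRST sets, iterate to fixpoint:
round 1:
  A via A→b: +{b}
  B via B→d b: +{d}
  S via S→a c: +{a}
  S via S→b B: +{b}
  S via S→c: +{c}
  S via S→d A: +{d}
  FIRST(S)={a,b,c,d}  FIRST(A)={b}  FIRST(B)={d}
round 2:
  B via B→S S: +{a,b,c}
  FIRST(S)={a,b,c,d}  FIRST(A)={b}  FIRST(B)={a,b,c,d}
round 3: (no change)
  FIRST(S)={a,b,c,d}  FIRST(A)={b}  FIRST(B)={a,b,c,d}

FIRST(B) = ["a", "b", "c", "d"]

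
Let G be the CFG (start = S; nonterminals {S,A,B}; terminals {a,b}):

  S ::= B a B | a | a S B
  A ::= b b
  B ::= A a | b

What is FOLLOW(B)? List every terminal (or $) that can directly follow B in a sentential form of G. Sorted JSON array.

FIRST iteration:
round 1:
  A via A→b b: +{b}
  B via B→A a: +{b}
  S via S→B a B: +{b}
  S via S→a: +{a}
  FIRST(S)={a,b}  FIRST(A)={b}  FIRST(B)={b}
round 2: (no change)
  FIRST(S)={a,b}  FIRST(A)={b}  FIRST(B)={b}

FOLLOW iteration:
seed FOLLOW(S) with $
[1]
  B→A a: FOLLOW(A) ⊇ FIRST(a) = {a}; new: +{a}
  S→B a B: FOLLOW(B) ⊇ FIRST(a) = {a}; new: +{a}
  S→B a B: FOLLOW(B) ⊇ FOLLOW(S) ⊇ {$}; new: +{$}
  S→a S B: FOLLOW(S) ⊇ FIRST(B) = {b}; new: +{b}
  S→a S B: FOLLOW(B) ⊇ FOLLOW(S) ⊇ {$,b}; new: +{b}
  FOLLOW(S)={$,b}  FOLLOW(A)={a}  FOLLOW(B)={$,a,b}
[2] (no change)
  FOLLOW(S)={$,b}  FOLLOW(A)={a}  FOLLOW(B)={$,a,b}

FOLLOW(B) = ["$", "a", "b"]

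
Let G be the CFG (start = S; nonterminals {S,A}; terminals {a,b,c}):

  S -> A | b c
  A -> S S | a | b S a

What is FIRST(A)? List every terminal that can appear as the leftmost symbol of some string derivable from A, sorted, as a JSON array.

FIRST sets, iterate to fixpoint:
iter 1:
  A via A→a: +{a}
  A via A→b S a: +{b}
  S via S→A: +{a,b}
  FIRST(S)={a,b}  FIRST(A)={a,b}
iter 2: done
  FIRST(S)={a,b}  FIRST(A)={a,b}

FIRST(A) = ["a", "b"]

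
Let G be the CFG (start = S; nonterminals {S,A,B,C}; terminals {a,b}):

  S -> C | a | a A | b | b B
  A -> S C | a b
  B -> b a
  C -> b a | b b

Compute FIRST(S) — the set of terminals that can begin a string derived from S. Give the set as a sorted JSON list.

FIRST sets, iterate to fixpoint:
pass 1:
  A via A→a b: +{a}
  B via B→b a: +{b}
  C via C→b a: +{b}
  S via S→C: +{b}
  S via S→a: +{a}
  S: {a,b}  A: {a}  B: {b}  C: {b}
pass 2:
  A via A→S C: +{b}
  S: {a,b}  A: {a,b}  B: {b}  C: {b}
pass 3: (stable)
  S: {a,b}  A: {a,b}  B: {b}  C: {b}

FIRST(S) = ["a", "b"]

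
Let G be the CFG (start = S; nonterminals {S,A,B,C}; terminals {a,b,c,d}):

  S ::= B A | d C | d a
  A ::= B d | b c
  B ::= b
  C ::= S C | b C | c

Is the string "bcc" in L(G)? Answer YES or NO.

Convert to CNF:
  S -> B A | T0 C | T0 T3
  A -> B T0 | T1 T2
  B -> b
  C -> S C | T1 C | c
  T0 -> d
  T1 -> b
  T2 -> c
  T3 -> a

CYK fill:
  cell(0,0) b: {B,T1}  orig:{B}
  cell(1,1) c: {C,T2}  orig:{C}
  cell(2,2) c: {C,T2}  orig:{C}
  cell(0,1) bc: {A,C}
  cell(1,2) cc: ∅
  cell(0,2) bcc: ∅

S ∉ T[0,2] ⇒ NO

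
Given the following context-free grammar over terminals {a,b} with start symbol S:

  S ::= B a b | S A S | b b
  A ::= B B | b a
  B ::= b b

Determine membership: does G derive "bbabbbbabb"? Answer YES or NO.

Convert to CNF:
  S -> B X2 | S X3 | T0 T0
  A -> B B | T0 T1
  B -> T0 T0
  T0 -> b
  T1 -> a
  X2 -> T1 T0
  X3 -> A S

CYK fill:
  [0..0]={T0}  "b"  orig:{}
  [1..1]={T0}  "b"  orig:{}
  [2..2]={T1}  "a"  orig:{}
  [3..3]={T0}  "b"  orig:{}
  [4..4]={T0}  "b"  orig:{}
  [5..5]={T0}  "b"  orig:{}
  [6..6]={T0}  "b"  orig:{}
  [7..7]={T1}  "a"  orig:{}
  [8..8]={T0}  "b"  orig:{}
  [9..9]={T0}  "b"  orig:{}
  [0..1]={B,S}  "bb"
  [1..2]={A}  "ba"
  [2..3]={X2}  "ab"  orig:{}
  [3..4]={B,S}  "bb"
  [4..5]={B,S}  "bb"
  [5..6]={B,S}  "bb"
  [6..7]={A}  "ba"
  [7..8]={X2}  "ab"  orig:{}
  [8..9]={B,S}  "bb"
  [0..2]=∅  "bba"
  [1..3]=∅  "bab"
  [2..4]=∅  "abb"
  [3..5]=∅  "bbb"
  [4..6]=∅  "bbb"
  [5..7]=∅  "bba"
  [6..8]=∅  "bab"
  [7..9]=∅  "abb"
  [0..3]={S}  "bbab"
  [1..4]={X3}  "babb"  orig:{}
  [2..5]=∅  "abbb"
  [3..6]={A}  "bbbb"
  [4..7]=∅  "bbba"
  [5..8]={S}  "bbab"
  [6..9]={X3}  "babb"  orig:{}
  [0..4]=∅  "bbabb"
  [1..5]=∅  "babbb"
  [2..6]=∅  "abbbb"
  [3..7]=∅  "bbbba"
  [4..8]=∅  "bbbab"
  [5..9]=∅  "bbabb"
  [0..5]=∅  "bbabbb"
  [1..6]=∅  "babbbb"
  [2..7]=∅  "abbbba"
  [3..8]=∅  "bbbbab"
  [4..9]={S}  "bbbabb"
  [0..6]=∅  "bbabbbb"
  [1..7]=∅  "babbbba"
  [2..8]=∅  "abbbbab"
  [3..9]=∅  "bbbbabb"
  [0..7]=∅  "bbabbbba"
  [1..8]=∅  "babbbbab"
  [2..9]=∅  "abbbbabb"
  [0..8]=∅  "bbabbbbab"
  [1..9]=∅  "babbbbabb"
  [0..9]=∅  "bbabbbbabb"

S ∉ T[0,9] ⇒ NO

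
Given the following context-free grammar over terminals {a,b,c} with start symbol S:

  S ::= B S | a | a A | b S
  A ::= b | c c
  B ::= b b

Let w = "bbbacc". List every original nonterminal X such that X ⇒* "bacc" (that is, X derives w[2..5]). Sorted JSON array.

Convert to CNF:
  S -> B S | T1 S | T2 A | a
  A -> T0 T0 | b
  B -> T1 T1
  T0 -> c
  T1 -> b
  T2 -> a

Fill CYK table bottom-up, restricted to cells inside w[2..5]:
  [2..2]={A,T1}  "b"  orig:{A}
  [3..3]={S,T2}  "a"  orig:{S}
  [4..4]={T0}  "c"  orig:{}
  [5..5]={T0}  "c"  orig:{}
  [2..3]={S}  "ba"
  [3..4]=∅  "ac"
  [4..5]={A}  "cc"
  [2..4]=∅  "bac"
  [3..5]={S}  "acc"
  [2..5]={S}  "bacc"

Original NTs in T[2,5] deriving "bacc": ["S"]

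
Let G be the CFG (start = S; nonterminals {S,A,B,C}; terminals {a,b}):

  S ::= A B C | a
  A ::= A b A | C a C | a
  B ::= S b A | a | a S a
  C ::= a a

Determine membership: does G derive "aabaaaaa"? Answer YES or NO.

Convert to CNF:
  S -> A X6 | a
  A -> A X2 | C X3 | a
  B -> S X4 | T1 X5 | a
  C -> T1 T1
  T0 -> b
  T1 -> a
  X2 -> T0 A
  X3 -> T1 C
  X4 -> T0 A
  X5 -> S T1
  X6 -> B C

Fill CYK table bottom-up:
  [0..0]={A,B,S,T1}  "a"  orig:{A,B,S}
  [1..1]={A,B,S,T1}  "a"  orig:{A,B,S}
  [2..2]={T0}  "b"  orig:{}
  [3..3]={A,B,S,T1}  "a"  orig:{A,B,S}
  [4..4]={A,B,S,T1}  "a"  orig:{A,B,S}
  [5..5]={A,B,S,T1}  "a"  orig:{A,B,S}
  [6..6]={A,B,S,T1}  "a"  orig:{A,B,S}
  [7..7]={A,B,S,T1}  "a"  orig:{A,B,S}
  [0..1]={C,X5}  "aa"  orig:{C}
  [1..2]=∅  "ab"
  [2..3]={X2,X4}  "ba"  orig:{}
  [3..4]={C,X5}  "aa"  orig:{C}
  [4..5]={C,X5}  "aa"  orig:{C}
  [5..6]={C,X5}  "aa"  orig:{C}
  [6..7]={C,X5}  "aa"  orig:{C}
  [0..2]=∅  "aab"
  [1..3]={A,B}  "aba"
  [2..4]=∅  "baa"
  [3..5]={B,X3,X6}  "aaa"  orig:{B}
  [4..6]={B,X3,X6}  "aaa"  orig:{B}
  [5..7]={B,X3,X6}  "aaa"  orig:{B}
  [0..3]=∅  "aaba"
  [1..4]=∅  "abaa"
  [2..5]=∅  "baaa"
  [3..6]={S}  "aaaa"
  [4..7]={S}  "aaaa"
  [0..4]=∅  "aabaa"
  [1..5]={X6}  "abaaa"  orig:{}
  [2..6]=∅  "baaaa"
  [3..7]={A,X5,X6}  "aaaaa"  orig:{A}
  [0..5]={S}  "aabaaa"
  [1..6]={S}  "abaaaa"
  [2..7]={X2,X4}  "baaaaa"  orig:{}
  [0..6]={X5}  "aabaaaa"  orig:{}
  [1..7]={A,B,X5}  "abaaaaa"  orig:{A,B}
  [0..7]={B}  "aabaaaaa"

S ∉ T[0,7] ⇒ NO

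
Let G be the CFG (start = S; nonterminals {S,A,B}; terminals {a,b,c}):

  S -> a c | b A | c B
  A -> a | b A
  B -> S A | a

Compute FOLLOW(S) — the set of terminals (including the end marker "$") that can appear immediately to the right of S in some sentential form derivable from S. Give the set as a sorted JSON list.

FIRST sets, iterate to fixpoint:
round 1:
  A via A→a: +{a}
  A via A→b A: +{b}
  B via B→a: +{a}
  S via S→a c: +{a}
  S via S→b A: +{b}
  S via S→c B: +{c}
  S: {a,b,c}  A: {a,b}  B: {a}
round 2:
  B via B→S A: +{b,c}
  S: {a,b,c}  A: {a,b}  B: {a,b,c}
round 3: — fixpoint
  S: {a,b,c}  A: {a,b}  B: {a,b,c}

FOLLOW sets:
initialize: $ ∈ FOLLOW(S)
[1]
  B→S A: FOLLOW(S) ⊇ FIRST(A) = {a,b}; new: +{a,b}
  S→b A: FOLLOW(A) ⊇ FOLLOW(S) ⊇ {$,a,b}; new: +{$,a,b}
  S→c B: FOLLOW(B) ⊇ FOLLOW(S) ⊇ {$,a,b}; new: +{$,a,b}
  FOLLOW[S]={$,a,b}  FOLLOW[A]={$,a,b}  FOLLOW[B]={$,a,b}
[2] — fixpoint
  FOLLOW[S]={$,a,b}  FOLLOW[A]={$,a,b}  FOLLOW[B]={$,a,b}

FOLLOW(S) = ["$", "a", "b"]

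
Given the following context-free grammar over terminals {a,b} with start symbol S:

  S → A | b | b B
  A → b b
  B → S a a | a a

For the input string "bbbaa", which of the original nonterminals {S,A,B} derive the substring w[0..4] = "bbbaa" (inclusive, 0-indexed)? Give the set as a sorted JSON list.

Convert to CNF:
  S -> T0 B | T0 T0 | b
  A -> T0 T0
  B -> S X2 | T1 T1
  T0 -> b
  T1 -> a
  X2 -> T1 T1

CYK table (by increasing span), restricted to cells inside w[0..4]:
  cell(0,0) b: {S,T0}  orig:{S}
  cell(1,1) b: {S,T0}  orig:{S}
  cell(2,2) b: {S,T0}  orig:{S}
  cell(3,3) a: {T1}  orig:{}
  cell(4,4) a: {T1}  orig:{}
  cell(0,1) bb: {A,S}
  cell(1,2) bb: {A,S}
  cell(2,3) ba: ∅
  cell(3,4) aa: {B,X2}  orig:{B}
  cell(0,2) bbb: ∅
  cell(1,3) bba: ∅
  cell(2,4) baa: {B,S}
  cell(0,3) bbba: ∅
  cell(1,4) bbaa: {B,S}
  cell(0,4) bbbaa: {S}

Original NTs in T[0,4] deriving "bbbaa": ["S"]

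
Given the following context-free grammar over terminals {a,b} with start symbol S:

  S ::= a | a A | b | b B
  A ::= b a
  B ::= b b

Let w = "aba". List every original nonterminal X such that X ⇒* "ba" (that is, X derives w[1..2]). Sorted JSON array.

CNF form of G:
  S -> T0 B | T1 A | a | b
  A -> T0 T1
  B -> T0 T0
  T0 -> b
  T1 -> a

CYK fill — only the sub-triangle for w[1..2]:
  [1..1]={S,T0}  "b"  orig:{S}
  [2..2]={S,T1}  "a"  orig:{S}
  [1..2]={A}  "ba"

Original NTs in T[1,2] deriving "ba": ["A"]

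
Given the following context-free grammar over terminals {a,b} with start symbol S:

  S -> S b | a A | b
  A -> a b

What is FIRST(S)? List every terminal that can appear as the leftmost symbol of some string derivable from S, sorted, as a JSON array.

Compute FIRST by fixpoint:
round 1:
  A via A→a b: +{a}
  S via S→a A: +{a}
  S via S→b: +{b}
  FIRST(S)={a,b}  FIRST(A)={a}
round 2: (stable)
  FIRST(S)={a,b}  FIRST(A)={a}

FIRST(S) = ["a", "b"]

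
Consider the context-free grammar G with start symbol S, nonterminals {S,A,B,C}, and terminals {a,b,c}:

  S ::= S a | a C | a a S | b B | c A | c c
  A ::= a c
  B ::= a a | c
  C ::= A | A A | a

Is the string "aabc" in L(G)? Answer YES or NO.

Convert to CNF:
  S -> S T0 | T0 C | T0 X3 | T1 A | T1 T1 | T2 B
  A -> T0 T1
  B -> T0 T0 | c
  C -> A A | T0 T1 | a
  T0 -> a
  T1 -> c
  T2 -> b
  X3 -> T0 S

Fill CYK table bottom-up:
  T[0,0] 'a' = {C,T0}  orig:{C}
  T[1,1] 'a' = {C,T0}  orig:{C}
  T[2,2] 'b' = {T2}  orig:{}
  T[3,3] 'c' = {B,T1}  orig:{B}
  T[0,1] 'aa' = {B,S}
  T[1,2] 'ab' = ∅
  T[2,3] 'bc' = {S}
  T[0,2] 'aab' = ∅
  T[1,3] 'abc' = {X3}  orig:{}
  T[0,3] 'aabc' = {S}

S ∈ T[0,3] ⇒ YES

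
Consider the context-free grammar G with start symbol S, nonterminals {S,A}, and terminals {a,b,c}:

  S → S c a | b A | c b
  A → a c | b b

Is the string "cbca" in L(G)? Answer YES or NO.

CNF form of G:
  S -> S X3 | T1 T2 | T2 A
  A -> T0 T1 | T2 T2
  T0 -> a
  T1 -> c
  T2 -> b
  X3 -> T1 T0

Fill CYK table bottom-up:
  [0..0]={T1}  "c"  orig:{}
  [1..1]={T2}  "b"  orig:{}
  [2..2]={T1}  "c"  orig:{}
  [3..3]={T0}  "a"  orig:{}
  [0..1]={S}  "cb"
  [1..2]=∅  "bc"
  [2..3]={X3}  "ca"  orig:{}
  [0..2]=∅  "cbc"
  [1..3]=∅  "bca"
  [0..3]={S}  "cbca"

S ∈ T[0,3] ⇒ YES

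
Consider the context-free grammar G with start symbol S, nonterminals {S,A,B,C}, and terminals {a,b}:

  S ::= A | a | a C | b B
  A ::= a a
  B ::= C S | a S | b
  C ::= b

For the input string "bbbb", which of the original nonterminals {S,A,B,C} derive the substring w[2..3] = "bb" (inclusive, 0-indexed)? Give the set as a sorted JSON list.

CNF form of G:
  S -> T0 C | T0 T0 | T1 B | a
  A -> T0 T0
  B -> C S | T0 S | b
  C -> b
  T0 -> a
  T1 -> b

Fill CYK table bottom-up (cells [i..j] with 2 ≤ i ≤ j ≤ 3 only):
  [2..2]={B,C,T1}  "b"  orig:{B,C}
  [3..3]={B,C,T1}  "b"  orig:{B,C}
  [2..3]={S}  "bb"

Original NTs in T[2,3] deriving "bb": ["S"]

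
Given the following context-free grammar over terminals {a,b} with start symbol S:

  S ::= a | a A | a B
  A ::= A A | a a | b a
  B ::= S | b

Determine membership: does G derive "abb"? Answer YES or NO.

CNF form of G:
  S -> T0 A | T0 B | a
  A -> A A | T0 T0 | T1 T0
  B -> T0 A | T0 B | a | b
  T0 -> a
  T1 -> b

Fill CYK table bottom-up:
  [0..0]={B,S,T0}  "a"  orig:{B,S}
  [1..1]={B,T1}  "b"  orig:{B}
  [2..2]={B,T1}  "b"  orig:{B}
  [0..1]={B,S}  "ab"
  [1..2]=∅  "bb"
  [0..2]=∅  "abb"

S ∉ T[0,2] ⇒ NO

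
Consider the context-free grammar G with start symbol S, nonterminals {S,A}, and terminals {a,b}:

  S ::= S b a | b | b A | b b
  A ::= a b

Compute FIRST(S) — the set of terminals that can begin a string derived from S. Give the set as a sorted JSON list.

FIRST sets, iterate to fixpoint:
[1]
  A via A→a b: +{a}
  S via S→b: +{b}
  S: {b}  A: {a}
[2] done
  S: {b}  A: {a}

FIRST(S) = ["b"]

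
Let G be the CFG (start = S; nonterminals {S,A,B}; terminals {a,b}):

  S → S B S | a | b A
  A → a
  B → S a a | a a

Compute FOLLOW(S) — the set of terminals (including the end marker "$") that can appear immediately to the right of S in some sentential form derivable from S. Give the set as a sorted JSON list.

FIRST sets, iterate to fixpoint:
round 1:
  A via A→a: +{a}
  B via B→a a: +{a}
  S via S→a: +{a}
  S via S→b A: +{b}
  FIRST(S)={a,b}  FIRST(A)={a}  FIRST(B)={a}
round 2:
  B via B→S a a: +{b}
  FIRST(S)={a,b}  FIRST(A)={a}  FIRST(B)={a,b}
round 3: — fixpoint
  FIRST(S)={a,b}  FIRST(A)={a}  FIRST(B)={a,b}

FOLLOW iteration:
FOLLOW(S) := {$}
round 1:
  B→S a a: FOLLOW(S) ⊇ FIRST(a) = {a}; new: +{a}
  S→S B S: FOLLOW(S) ⊇ FIRST(B) = {a,b}; new: +{b}
  S→S B S: FOLLOW(B) ⊇ FIRST(S) = {a,b}; new: +{a,b}
  S→b A: FOLLOW(A) ⊇ FOLLOW(S) ⊇ {$,a,b}; new: +{$,a,b}
  FOLLOW[S]={$,a,b}  FOLLOW[A]={$,a,b}  FOLLOW[B]={a,b}
round 2: (no change)
  FOLLOW[S]={$,a,b}  FOLLOW[A]={$,a,b}  FOLLOW[B]={a,b}

FOLLOW(S) = ["$", "a", "b"]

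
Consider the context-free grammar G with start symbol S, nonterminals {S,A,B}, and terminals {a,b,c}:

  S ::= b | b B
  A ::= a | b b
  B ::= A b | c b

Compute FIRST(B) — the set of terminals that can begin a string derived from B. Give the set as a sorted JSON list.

Compute FIRST by fixpoint:
pass 1:
  A via A→a: +{a}
  A via A→b b: +{b}
  B via B→A b: +{a,b}
  B via B→c b: +{c}
  S via S→b: +{b}
  FIRST(S)={b}  FIRST(A)={a,b}  FIRST(B)={a,b,c}
pass 2: done
  FIRST(S)={b}  FIRST(A)={a,b}  FIRST(B)={a,b,c}

FIRST(B) = ["a", "b", "c"]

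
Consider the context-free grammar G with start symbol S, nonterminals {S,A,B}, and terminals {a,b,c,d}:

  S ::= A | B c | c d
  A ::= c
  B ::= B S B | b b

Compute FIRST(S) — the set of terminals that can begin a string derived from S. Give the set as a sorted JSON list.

FIRST sets, iterate to fixpoint:
iter 1:
  A via A→c: +{c}
  B via B→b b: +{b}
  S via S→A: +{c}
  S via S→B c: +{b}
  FIRST[S]={b,c}  FIRST[A]={c}  FIRST[B]={b}
iter 2: done
  FIRST[S]={b,c}  FIRST[A]={c}  FIRST[B]={b}

FIRST(S) = ["b", "c"]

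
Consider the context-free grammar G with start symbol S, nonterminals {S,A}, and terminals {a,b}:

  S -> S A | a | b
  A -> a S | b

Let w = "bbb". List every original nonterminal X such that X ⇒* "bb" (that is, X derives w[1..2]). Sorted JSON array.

CNF form of G:
  S -> S A | a | b
  A -> T0 S | b
  T0 -> a

CYK fill — only the sub-triangle for w[1..2]:
  [1..1]={A,S}  "b"
  [2..2]={A,S}  "b"
  [1..2]={S}  "bb"

Original NTs in T[1,2] deriving "bb": ["S"]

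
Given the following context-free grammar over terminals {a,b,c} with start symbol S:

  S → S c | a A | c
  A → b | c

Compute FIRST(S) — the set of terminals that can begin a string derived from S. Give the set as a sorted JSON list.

Compute FIRST by fixpoint:
pass 1:
  A via A→b: +{b}
  A via A→c: +{c}
  S via S→a A: +{a}
  S via S→c: +{c}
  S: {a,c}  A: {b,c}
pass 2: — fixpoint
  S: {a,c}  A: {b,c}

FIRST(S) = ["a", "c"]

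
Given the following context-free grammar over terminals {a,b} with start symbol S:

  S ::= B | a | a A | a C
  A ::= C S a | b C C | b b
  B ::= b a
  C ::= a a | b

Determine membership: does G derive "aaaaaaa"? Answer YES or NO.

CNF form of G:
  S -> T0 A | T0 C | T1 T0 | a
  A -> C X2 | T1 T1 | T1 X3
  B -> T1 T0
  C -> T0 T0 | b
  T0 -> a
  T1 -> b
  X2 -> S T0
  X3 -> C C

CYK table (by increasing span):
  T[0,0] 'a' = {S,T0}  orig:{S}
  T[1,1] 'a' = {S,T0}  orig:{S}
  T[2,2] 'a' = {S,T0}  orig:{S}
  T[3,3] 'a' = {S,T0}  orig:{S}
  T[4,4] 'a' = {S,T0}  orig:{S}
  T[5,5] 'a' = {S,T0}  orig:{S}
  T[6,6] 'a' = {S,T0}  orig:{S}
  T[0,1] 'aa' = {C,X2}  orig:{C}
  T[1,2] 'aa' = {C,X2}  orig:{C}
  T[2,3] 'aa' = {C,X2}  orig:{C}
  T[3,4] 'aa' = {C,X2}  orig:{C}
  T[4,5] 'aa' = {C,X2}  orig:{C}
  T[5,6] 'aa' = {C,X2}  orig:{C}
  T[0,2] 'aaa' = {S}
  T[1,3] 'aaa' = {S}
  T[2,4] 'aaa' = {S}
  T[3,5] 'aaa' = {S}
  T[4,6] 'aaa' = {S}
  T[0,3] 'aaaa' = {A,X2,X3}  orig:{A}
  T[1,4] 'aaaa' = {A,X2,X3}  orig:{A}
  T[2,5] 'aaaa' = {A,X2,X3}  orig:{A}
  T[3,6] 'aaaa' = {A,X2,X3}  orig:{A}
  T[0,4] 'aaaaa' = {S}
  T[1,5] 'aaaaa' = {S}
  T[2,6] 'aaaaa' = {S}
  T[0,5] 'aaaaaa' = {A,X2}  orig:{A}
  T[1,6] 'aaaaaa' = {A,X2}  orig:{A}
  T[0,6] 'aaaaaaa' = {S}

S ∈ T[0,6] ⇒ YES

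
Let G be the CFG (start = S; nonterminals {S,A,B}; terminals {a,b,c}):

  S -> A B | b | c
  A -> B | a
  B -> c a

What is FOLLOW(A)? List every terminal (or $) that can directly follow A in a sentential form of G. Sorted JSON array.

FIRST sets, iterate to fixpoint:
[1]
  A via A→a: +{a}
  B via B→c a: +{c}
  S via S→A B: +{a}
  S via S→b: +{b}
  S via S→c: +{c}
  FIRST(S)={a,b,c}  FIRST(A)={a}  FIRST(B)={c}
[2]
  A via A→B: +{c}
  FIRST(S)={a,b,c}  FIRST(A)={a,c}  FIRST(B)={c}
[3] — fixpoint
  FIRST(S)={a,b,c}  FIRST(A)={a,c}  FIRST(B)={c}

FOLLOW sets:
seed FOLLOW(S) with $
round 1:
  S→A B: FOLLOW(A) ⊇ FIRST(B) = {c}; new: +{c}
  S→A B: FOLLOW(B) ⊇ FOLLOW(S) ⊇ {$}; new: +{$}
  FOLLOW[S]={$}  FOLLOW[A]={c}  FOLLOW[B]={$}
round 2:
  A→B: FOLLOW(B) ⊇ FOLLOW(A) ⊇ {c}; new: +{c}
  FOLLOW[S]={$}  FOLLOW[A]={c}  FOLLOW[B]={$,c}
round 3: (no change)
  FOLLOW[S]={$}  FOLLOW[A]={c}  FOLLOW[B]={$,c}

FOLLOW(A) = ["c"]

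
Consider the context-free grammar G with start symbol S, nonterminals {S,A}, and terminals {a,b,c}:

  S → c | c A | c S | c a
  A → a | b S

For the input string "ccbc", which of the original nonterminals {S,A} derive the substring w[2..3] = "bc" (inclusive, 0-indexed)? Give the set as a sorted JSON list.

CNF form of G:
  S -> T1 A | T1 S | T1 T2 | c
  A -> T0 S | a
  T0 -> b
  T1 -> c
  T2 -> a

CYK table (by increasing span), restricted to cells inside w[2..3]:
  cell(2,2) b: {T0}  orig:{}
  cell(3,3) c: {S,T1}  orig:{S}
  cell(2,3) bc: {A}

Original NTs in T[2,3] deriving "bc": ["A"]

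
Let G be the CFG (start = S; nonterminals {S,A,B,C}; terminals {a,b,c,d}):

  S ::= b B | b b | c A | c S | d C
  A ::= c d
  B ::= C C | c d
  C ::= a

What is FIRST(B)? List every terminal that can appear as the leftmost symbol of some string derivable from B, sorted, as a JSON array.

FIRST sets, iterate to fixpoint:
round 1:
  A via A→c d: +{c}
  B via B→c d: +{c}
  C via C→a: +{a}
  S via S→b B: +{b}
  S via S→c A: +{c}
  S via S→d C: +{d}
  FIRST(S)={b,c,d}  FIRST(A)={c}  FIRST(B)={c}  FIRST(C)={a}
round 2:
  B via B→C C: +{a}
  FIRST(S)={b,c,d}  FIRST(A)={c}  FIRST(B)={a,c}  FIRST(C)={a}
round 3: done
  FIRST(S)={b,c,d}  FIRST(A)={c}  FIRST(B)={a,c}  FIRST(C)={a}

FIRST(B) = ["a", "c"]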